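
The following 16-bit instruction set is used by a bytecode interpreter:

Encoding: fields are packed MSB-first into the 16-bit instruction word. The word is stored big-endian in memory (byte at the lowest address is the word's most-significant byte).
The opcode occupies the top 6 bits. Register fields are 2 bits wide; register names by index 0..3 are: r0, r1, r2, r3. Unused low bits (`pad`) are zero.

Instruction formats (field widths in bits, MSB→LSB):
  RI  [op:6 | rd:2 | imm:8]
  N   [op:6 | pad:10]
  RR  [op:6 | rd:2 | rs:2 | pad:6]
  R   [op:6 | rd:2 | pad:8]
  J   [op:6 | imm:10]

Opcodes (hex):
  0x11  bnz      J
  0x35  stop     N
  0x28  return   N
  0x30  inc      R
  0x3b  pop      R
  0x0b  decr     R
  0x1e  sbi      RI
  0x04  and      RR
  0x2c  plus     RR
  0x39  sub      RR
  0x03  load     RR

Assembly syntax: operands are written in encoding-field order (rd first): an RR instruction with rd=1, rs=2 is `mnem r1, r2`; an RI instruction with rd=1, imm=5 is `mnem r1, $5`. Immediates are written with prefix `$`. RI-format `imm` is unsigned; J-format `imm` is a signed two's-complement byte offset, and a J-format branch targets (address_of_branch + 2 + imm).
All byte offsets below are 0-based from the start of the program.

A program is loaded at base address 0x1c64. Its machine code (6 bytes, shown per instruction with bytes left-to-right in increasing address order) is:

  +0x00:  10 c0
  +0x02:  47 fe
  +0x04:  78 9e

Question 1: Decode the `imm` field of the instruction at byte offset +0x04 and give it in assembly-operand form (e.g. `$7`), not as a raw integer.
$158

+0x04: 78 9e ⇒ word 0x789e (big)
  top 6b → 0x1e → sbi [RI]
  [9:8] rd=0 = r0
  [7:0] imm=158 = $158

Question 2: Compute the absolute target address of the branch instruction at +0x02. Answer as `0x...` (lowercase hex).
@+02  big-endian(47 fe) = 0x47fe
  top 6b → 0x11 → bnz [J]
  imm@[9:0]=0x3fe (s10→-2) ⇒ $-2
  target = base 0x1c64 + off 0x02 + 2 + imm -2 = 0x1c66

0x1c66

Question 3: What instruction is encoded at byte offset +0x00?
and r0, r3

[00] 10 c0 → 0x10c0
  op=0x10c0>>10=0x4 ⇒ and (RR)
  [9:8] rd=0 = r0
  [7:6] rs=3 = r3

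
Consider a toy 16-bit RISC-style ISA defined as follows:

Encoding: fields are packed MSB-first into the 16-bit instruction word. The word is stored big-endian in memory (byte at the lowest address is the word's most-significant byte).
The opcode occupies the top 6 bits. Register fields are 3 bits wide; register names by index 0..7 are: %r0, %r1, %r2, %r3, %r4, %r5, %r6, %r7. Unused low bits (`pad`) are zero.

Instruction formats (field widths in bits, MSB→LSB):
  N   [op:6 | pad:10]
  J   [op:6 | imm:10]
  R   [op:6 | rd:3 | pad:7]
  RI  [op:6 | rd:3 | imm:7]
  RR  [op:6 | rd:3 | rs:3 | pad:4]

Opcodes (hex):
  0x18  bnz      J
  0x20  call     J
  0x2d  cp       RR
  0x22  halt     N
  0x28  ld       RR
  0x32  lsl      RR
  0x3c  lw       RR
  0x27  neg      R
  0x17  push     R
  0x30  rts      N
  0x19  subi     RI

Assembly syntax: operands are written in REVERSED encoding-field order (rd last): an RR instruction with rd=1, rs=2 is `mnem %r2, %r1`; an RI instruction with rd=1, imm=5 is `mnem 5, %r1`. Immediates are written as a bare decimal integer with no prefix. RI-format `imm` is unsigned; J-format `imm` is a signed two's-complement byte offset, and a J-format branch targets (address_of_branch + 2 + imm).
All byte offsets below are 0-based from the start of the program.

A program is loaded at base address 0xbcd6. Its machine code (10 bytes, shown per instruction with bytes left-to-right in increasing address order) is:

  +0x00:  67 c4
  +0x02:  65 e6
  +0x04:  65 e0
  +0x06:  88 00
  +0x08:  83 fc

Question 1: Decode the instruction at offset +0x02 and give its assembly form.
subi 102, %r3

@+02  big-endian(65 e6) = 0x65e6
  top 6b → 0x19 → subi [RI]
  rd@[9:7]=0x3 ⇒ %r3
  imm@[6:0]=0x66 ⇒ 102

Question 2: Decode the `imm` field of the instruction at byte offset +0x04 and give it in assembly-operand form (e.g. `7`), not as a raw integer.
96

[04] 65 e0 → 0x65e0
  opcode bits[15:10]=0x19: subi/RI
  rd@[9:7]=0x3 ⇒ %r3
  imm@[6:0]=0x60 ⇒ 96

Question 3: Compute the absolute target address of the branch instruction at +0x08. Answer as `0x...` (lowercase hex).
@+08  big-endian(83 fc) = 0x83fc
  opcode bits[15:10]=0x20: call/J
  [9:0] imm=1020 (s10→-4) = -4
  target = base 0xbcd6 + off 0x08 + 2 + imm -4 = 0xbcdc

0xbcdc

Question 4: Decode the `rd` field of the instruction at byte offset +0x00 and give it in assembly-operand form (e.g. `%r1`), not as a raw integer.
%r7

@+00  big-endian(67 c4) = 0x67c4
  opcode bits[15:10]=0x19: subi/RI
  [9:7] rd=7 = %r7
  [6:0] imm=68 = 68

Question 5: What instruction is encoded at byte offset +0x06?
halt

off 0x06: read 88 00 as big → 0x8800
  opcode bits[15:10]=0x22: halt/N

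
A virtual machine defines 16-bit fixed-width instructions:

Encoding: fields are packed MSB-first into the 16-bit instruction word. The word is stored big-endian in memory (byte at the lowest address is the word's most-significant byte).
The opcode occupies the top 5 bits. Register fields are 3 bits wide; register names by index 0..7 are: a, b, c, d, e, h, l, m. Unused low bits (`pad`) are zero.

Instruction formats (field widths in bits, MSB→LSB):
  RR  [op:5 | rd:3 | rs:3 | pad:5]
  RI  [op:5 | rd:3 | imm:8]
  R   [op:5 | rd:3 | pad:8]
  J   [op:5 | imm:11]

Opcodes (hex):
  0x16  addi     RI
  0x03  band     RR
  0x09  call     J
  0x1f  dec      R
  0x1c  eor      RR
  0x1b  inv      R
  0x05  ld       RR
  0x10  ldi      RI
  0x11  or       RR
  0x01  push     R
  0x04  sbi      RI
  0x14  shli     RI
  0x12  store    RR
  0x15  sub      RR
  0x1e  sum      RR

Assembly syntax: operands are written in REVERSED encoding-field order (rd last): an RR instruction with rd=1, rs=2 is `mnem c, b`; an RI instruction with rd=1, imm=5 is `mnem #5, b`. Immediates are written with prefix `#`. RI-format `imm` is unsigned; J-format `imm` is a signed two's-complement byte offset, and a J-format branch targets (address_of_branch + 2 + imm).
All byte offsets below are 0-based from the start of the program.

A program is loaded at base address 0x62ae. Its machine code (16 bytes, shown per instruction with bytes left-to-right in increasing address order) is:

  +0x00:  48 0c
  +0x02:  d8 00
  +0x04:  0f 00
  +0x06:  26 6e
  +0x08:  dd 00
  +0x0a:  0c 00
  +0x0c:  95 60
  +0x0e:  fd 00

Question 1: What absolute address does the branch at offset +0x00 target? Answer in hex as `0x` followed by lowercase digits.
0x62bc

+0x00: 48 0c ⇒ word 0x480c (big)
  opcode bits[15:11]=0x9: call/J
  imm@[10:0]=0xc ⇒ #12
  target = base 0x62ae + off 0x00 + 2 + imm 12 = 0x62bc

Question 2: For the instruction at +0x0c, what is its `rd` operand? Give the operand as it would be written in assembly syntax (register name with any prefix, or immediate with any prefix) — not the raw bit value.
off 0x0c: read 95 60 as big → 0x9560
  opcode bits[15:11]=0x12: store/RR
  rd@[10:8]=0x5 ⇒ h
  rs@[7:5]=0x3 ⇒ d

h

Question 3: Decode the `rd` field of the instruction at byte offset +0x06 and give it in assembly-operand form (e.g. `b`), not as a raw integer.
l

@+06  big-endian(26 6e) = 0x266e
  top 5b → 0x4 → sbi [RI]
  [10:8] rd=6 = l
  [7:0] imm=110 = #110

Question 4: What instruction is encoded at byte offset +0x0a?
off 0x0a: read 0c 00 as big → 0x0c00
  op=0x0c00>>11=0x1 ⇒ push (R)
  [10:8] rd=4 = e

push e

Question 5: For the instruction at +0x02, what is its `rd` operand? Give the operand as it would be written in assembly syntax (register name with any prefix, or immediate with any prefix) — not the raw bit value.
a

@+02  big-endian(d8 00) = 0xd800
  op=0xd800>>11=0x1b ⇒ inv (R)
  [10:8] rd=0 = a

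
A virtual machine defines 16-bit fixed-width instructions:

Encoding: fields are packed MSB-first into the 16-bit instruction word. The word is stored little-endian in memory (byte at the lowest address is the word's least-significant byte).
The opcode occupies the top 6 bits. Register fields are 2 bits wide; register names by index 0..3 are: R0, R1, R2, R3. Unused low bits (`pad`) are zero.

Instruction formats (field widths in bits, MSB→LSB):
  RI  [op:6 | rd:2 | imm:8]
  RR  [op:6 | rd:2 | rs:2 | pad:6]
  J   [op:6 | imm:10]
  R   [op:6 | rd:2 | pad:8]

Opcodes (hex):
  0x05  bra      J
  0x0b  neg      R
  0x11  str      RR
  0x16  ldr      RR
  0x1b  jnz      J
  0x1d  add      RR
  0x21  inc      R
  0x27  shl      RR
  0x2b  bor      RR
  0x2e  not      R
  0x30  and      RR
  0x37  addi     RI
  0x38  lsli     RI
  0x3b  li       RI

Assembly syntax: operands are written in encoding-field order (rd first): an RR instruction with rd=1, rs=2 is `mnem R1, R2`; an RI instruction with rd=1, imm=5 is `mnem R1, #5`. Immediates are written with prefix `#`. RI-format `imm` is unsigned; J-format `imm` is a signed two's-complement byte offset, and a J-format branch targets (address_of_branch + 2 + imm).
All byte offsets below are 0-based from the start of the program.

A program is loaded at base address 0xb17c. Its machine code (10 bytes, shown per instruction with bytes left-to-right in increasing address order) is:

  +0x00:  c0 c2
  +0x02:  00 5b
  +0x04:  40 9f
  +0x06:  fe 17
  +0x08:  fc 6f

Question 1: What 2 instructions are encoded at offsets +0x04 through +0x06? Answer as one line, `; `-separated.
shl R3, R1; bra #-2

[04] 40 9f → 0x9f40
  top 6b → 0x27 → shl [RR]
  [9:8] rd=3 = R3
  [7:6] rs=1 = R1
[06] fe 17 → 0x17fe
  top 6b → 0x5 → bra [J]
  [9:0] imm=1022 (s10→-2) = #-2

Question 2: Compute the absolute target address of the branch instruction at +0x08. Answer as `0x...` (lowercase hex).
0xb182

+0x08: fc 6f ⇒ word 0x6ffc (little)
  opcode bits[15:10]=0x1b: jnz/J
  imm: (w>>0)&0x3ff=0x3fc (s10→-4) → #-4
  target = base 0xb17c + off 0x08 + 2 + imm -4 = 0xb182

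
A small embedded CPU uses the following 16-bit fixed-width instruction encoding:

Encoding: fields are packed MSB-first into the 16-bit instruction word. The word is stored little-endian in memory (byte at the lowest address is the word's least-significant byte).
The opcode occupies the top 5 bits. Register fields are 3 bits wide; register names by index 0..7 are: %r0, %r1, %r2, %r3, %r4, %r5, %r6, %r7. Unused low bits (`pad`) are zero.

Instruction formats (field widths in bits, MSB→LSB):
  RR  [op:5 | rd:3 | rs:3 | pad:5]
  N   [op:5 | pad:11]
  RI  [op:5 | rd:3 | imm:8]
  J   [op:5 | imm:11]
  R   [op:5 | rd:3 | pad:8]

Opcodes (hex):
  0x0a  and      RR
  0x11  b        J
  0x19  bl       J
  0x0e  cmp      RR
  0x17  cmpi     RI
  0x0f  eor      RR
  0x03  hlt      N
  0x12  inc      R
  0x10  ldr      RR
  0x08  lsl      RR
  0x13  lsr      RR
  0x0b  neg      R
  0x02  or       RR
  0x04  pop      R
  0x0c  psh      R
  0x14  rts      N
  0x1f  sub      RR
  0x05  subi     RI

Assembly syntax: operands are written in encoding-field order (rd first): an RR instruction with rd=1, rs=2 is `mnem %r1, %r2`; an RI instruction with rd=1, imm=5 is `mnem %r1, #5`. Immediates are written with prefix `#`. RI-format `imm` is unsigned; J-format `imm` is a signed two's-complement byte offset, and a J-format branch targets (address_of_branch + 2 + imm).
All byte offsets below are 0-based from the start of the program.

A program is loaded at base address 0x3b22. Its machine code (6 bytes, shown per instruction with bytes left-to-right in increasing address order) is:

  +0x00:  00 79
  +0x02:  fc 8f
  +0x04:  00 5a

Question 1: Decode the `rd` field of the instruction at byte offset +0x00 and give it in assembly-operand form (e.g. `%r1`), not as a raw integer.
%r1

[00] 00 79 → 0x7900
  op=0x7900>>11=0xf ⇒ eor (RR)
  rd: (w>>8)&0x7=0x1 → %r1
  rs: (w>>5)&0x7=0x0 → %r0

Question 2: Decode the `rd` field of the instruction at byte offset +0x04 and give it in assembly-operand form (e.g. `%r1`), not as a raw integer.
%r2

+0x04: 00 5a ⇒ word 0x5a00 (little)
  top 5b → 0xb → neg [R]
  rd: (w>>8)&0x7=0x2 → %r2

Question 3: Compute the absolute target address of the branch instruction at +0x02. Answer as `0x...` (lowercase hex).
0x3b22

off 0x02: read fc 8f as little → 0x8ffc
  opcode bits[15:11]=0x11: b/J
  imm: (w>>0)&0x7ff=0x7fc (s11→-4) → #-4
  target = base 0x3b22 + off 0x02 + 2 + imm -4 = 0x3b22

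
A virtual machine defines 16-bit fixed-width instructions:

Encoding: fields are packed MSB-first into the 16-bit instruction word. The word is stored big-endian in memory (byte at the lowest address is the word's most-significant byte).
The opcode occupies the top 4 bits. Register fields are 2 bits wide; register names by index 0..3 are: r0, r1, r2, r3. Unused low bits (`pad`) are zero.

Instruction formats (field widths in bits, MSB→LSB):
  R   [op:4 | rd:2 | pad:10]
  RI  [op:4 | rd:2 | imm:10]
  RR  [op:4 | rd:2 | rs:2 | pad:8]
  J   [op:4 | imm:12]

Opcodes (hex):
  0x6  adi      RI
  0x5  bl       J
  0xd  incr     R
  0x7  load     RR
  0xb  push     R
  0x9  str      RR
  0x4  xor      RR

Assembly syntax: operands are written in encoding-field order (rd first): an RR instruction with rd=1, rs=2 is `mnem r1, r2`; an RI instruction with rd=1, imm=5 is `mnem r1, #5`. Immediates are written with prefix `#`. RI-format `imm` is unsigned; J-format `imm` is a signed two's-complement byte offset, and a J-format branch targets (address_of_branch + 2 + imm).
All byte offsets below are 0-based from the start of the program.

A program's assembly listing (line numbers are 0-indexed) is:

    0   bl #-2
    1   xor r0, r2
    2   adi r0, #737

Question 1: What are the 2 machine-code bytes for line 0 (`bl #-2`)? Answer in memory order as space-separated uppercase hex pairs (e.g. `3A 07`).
L0: bl op=0x5:4|imm=-2:12 ⇒ 0x5ffe ⇒ big 5f fe

5F FE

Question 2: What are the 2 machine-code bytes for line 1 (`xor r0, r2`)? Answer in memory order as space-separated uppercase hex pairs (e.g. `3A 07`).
1. xor fields op=0x4:4|rd=0:2|rs=2:2|pad=0:8 → word 4200h → 42 00

42 00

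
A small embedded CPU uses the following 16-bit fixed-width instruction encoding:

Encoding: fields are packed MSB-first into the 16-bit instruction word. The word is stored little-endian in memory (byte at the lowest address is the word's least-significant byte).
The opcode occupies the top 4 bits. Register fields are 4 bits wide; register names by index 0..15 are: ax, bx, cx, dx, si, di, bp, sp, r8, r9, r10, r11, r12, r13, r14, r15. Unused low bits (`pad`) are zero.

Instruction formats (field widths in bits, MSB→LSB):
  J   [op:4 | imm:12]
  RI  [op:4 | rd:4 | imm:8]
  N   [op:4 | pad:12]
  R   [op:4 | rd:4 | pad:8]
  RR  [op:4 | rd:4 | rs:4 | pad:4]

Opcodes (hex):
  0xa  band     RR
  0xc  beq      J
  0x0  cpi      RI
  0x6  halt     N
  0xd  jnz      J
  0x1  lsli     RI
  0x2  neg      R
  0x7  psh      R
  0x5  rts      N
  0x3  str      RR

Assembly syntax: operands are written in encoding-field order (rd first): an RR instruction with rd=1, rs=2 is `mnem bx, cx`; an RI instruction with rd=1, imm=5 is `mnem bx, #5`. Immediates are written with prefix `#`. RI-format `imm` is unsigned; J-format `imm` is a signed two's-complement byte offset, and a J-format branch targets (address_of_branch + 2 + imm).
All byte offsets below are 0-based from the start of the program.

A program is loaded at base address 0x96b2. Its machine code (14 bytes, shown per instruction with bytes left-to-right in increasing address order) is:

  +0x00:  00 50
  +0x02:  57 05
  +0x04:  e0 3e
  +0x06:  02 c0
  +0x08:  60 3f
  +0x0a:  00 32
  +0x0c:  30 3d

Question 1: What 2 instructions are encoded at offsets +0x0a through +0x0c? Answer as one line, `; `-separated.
[0a] 00 32 → 0x3200
  opcode bits[15:12]=0x3: str/RR
  rd: (w>>8)&0xf=0x2 → cx
  rs: (w>>4)&0xf=0x0 → ax
[0c] 30 3d → 0x3d30
  opcode bits[15:12]=0x3: str/RR
  rd: (w>>8)&0xf=0xd → r13
  rs: (w>>4)&0xf=0x3 → dx

str cx, ax; str r13, dx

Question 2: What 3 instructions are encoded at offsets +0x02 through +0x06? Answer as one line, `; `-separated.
cpi di, #87; str r14, r14; beq #2

@+02  little-endian(57 05) = 0x0557
  opcode bits[15:12]=0x0: cpi/RI
  [11:8] rd=5 = di
  [7:0] imm=87 = #87
@+04  little-endian(e0 3e) = 0x3ee0
  opcode bits[15:12]=0x3: str/RR
  [11:8] rd=14 = r14
  [7:4] rs=14 = r14
@+06  little-endian(02 c0) = 0xc002
  opcode bits[15:12]=0xc: beq/J
  [11:0] imm=2 = #2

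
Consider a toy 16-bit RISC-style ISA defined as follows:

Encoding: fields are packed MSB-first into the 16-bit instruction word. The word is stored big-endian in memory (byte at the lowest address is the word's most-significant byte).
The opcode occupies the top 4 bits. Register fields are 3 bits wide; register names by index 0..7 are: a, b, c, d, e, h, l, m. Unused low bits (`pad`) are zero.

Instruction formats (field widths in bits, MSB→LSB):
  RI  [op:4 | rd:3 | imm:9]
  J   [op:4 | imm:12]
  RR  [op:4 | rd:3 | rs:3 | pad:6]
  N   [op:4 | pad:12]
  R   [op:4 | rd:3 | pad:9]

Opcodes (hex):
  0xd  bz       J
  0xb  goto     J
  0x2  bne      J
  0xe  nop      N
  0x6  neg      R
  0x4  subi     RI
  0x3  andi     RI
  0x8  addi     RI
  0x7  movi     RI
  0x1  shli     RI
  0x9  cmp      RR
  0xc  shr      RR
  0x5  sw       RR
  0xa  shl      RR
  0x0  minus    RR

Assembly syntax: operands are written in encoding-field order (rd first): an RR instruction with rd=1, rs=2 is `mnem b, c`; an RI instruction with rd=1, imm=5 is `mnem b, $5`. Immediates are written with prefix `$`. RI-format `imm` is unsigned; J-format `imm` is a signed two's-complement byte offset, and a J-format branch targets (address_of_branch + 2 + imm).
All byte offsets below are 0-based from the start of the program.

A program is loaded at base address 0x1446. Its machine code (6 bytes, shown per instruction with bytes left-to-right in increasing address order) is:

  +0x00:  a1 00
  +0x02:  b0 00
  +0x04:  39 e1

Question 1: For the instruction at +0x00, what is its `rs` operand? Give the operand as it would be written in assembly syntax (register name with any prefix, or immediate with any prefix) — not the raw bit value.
e

off 0x00: read a1 00 as big → 0xa100
  opcode bits[15:12]=0xa: shl/RR
  rd@[11:9]=0x0 ⇒ a
  rs@[8:6]=0x4 ⇒ e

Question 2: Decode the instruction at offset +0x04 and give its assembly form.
andi e, $481

[04] 39 e1 → 0x39e1
  top 4b → 0x3 → andi [RI]
  rd@[11:9]=0x4 ⇒ e
  imm@[8:0]=0x1e1 ⇒ $481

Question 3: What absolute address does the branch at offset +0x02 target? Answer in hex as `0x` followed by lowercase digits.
0x144a

off 0x02: read b0 00 as big → 0xb000
  op=0xb000>>12=0xb ⇒ goto (J)
  imm: (w>>0)&0xfff=0x0 → $0
  target = base 0x1446 + off 0x02 + 2 + imm 0 = 0x144a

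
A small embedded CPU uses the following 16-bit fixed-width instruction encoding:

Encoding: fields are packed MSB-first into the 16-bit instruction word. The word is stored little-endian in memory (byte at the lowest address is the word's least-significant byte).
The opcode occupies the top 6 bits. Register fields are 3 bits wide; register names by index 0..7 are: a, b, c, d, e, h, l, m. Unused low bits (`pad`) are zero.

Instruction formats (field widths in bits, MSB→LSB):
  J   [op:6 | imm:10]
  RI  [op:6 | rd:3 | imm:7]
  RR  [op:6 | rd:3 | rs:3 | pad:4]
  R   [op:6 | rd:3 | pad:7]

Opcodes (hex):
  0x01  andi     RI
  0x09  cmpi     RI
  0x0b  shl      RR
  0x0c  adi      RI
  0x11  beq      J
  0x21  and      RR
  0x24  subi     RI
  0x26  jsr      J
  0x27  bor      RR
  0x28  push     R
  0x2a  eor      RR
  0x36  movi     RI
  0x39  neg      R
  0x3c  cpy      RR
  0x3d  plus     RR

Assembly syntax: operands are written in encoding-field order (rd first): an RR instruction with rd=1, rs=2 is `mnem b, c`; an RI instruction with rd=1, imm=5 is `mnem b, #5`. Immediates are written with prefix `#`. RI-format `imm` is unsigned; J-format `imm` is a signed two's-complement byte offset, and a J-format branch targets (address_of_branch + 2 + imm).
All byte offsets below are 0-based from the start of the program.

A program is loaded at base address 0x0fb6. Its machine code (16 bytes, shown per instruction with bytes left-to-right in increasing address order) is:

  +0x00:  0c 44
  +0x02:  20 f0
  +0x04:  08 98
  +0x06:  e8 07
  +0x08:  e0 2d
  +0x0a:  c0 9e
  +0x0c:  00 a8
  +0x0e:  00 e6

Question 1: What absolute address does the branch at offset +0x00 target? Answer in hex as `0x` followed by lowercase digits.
+0x00: 0c 44 ⇒ word 0x440c (little)
  opcode bits[15:10]=0x11: beq/J
  [9:0] imm=12 = #12
  target = base 0x0fb6 + off 0x00 + 2 + imm 12 = 0x0fc4

0x0fc4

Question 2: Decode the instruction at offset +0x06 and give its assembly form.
andi m, #104

+0x06: e8 07 ⇒ word 0x07e8 (little)
  opcode bits[15:10]=0x1: andi/RI
  rd@[9:7]=0x7 ⇒ m
  imm@[6:0]=0x68 ⇒ #104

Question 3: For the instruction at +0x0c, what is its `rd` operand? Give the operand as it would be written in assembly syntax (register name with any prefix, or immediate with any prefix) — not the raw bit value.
a

[0c] 00 a8 → 0xa800
  op=0xa800>>10=0x2a ⇒ eor (RR)
  [9:7] rd=0 = a
  [6:4] rs=0 = a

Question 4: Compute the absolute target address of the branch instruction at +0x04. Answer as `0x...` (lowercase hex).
0x0fc4

@+04  little-endian(08 98) = 0x9808
  top 6b → 0x26 → jsr [J]
  imm@[9:0]=0x8 ⇒ #8
  target = base 0x0fb6 + off 0x04 + 2 + imm 8 = 0x0fc4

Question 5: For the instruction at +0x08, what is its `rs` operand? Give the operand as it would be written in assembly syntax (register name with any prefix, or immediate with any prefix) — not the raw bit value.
[08] e0 2d → 0x2de0
  op=0x2de0>>10=0xb ⇒ shl (RR)
  [9:7] rd=3 = d
  [6:4] rs=6 = l

l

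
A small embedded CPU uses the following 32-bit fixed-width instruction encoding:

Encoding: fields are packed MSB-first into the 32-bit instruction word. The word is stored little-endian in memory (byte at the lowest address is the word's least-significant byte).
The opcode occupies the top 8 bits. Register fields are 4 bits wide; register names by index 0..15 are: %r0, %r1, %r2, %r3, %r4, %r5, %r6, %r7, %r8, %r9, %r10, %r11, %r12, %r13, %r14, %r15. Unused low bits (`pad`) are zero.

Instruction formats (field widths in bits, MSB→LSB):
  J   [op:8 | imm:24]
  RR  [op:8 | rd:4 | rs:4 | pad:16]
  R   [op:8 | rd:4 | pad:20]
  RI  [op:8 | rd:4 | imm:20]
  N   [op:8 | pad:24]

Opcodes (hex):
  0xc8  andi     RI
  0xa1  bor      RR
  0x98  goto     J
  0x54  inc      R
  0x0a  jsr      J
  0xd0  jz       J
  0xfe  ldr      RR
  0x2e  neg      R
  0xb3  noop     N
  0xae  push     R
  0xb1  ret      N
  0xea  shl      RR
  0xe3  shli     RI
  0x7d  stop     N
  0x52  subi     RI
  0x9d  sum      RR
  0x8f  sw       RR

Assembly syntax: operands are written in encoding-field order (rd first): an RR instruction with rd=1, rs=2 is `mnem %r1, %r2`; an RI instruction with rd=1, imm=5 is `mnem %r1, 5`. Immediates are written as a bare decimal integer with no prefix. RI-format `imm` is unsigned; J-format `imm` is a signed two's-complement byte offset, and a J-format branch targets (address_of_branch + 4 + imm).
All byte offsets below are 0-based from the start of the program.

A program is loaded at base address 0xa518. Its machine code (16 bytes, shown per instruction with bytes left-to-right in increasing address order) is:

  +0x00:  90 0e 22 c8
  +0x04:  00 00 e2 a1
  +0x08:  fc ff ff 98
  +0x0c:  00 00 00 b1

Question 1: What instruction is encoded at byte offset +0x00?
off 0x00: read 90 0e 22 c8 as little → 0xc8220e90
  top 8b → 0xc8 → andi [RI]
  rd@[23:20]=0x2 ⇒ %r2
  imm@[19:0]=0x20e90 ⇒ 134800

andi %r2, 134800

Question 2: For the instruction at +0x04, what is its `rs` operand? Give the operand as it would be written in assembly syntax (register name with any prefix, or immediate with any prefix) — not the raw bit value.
%r2

[04] 00 00 e2 a1 → 0xa1e20000
  top 8b → 0xa1 → bor [RR]
  rd: (w>>20)&0xf=0xe → %r14
  rs: (w>>16)&0xf=0x2 → %r2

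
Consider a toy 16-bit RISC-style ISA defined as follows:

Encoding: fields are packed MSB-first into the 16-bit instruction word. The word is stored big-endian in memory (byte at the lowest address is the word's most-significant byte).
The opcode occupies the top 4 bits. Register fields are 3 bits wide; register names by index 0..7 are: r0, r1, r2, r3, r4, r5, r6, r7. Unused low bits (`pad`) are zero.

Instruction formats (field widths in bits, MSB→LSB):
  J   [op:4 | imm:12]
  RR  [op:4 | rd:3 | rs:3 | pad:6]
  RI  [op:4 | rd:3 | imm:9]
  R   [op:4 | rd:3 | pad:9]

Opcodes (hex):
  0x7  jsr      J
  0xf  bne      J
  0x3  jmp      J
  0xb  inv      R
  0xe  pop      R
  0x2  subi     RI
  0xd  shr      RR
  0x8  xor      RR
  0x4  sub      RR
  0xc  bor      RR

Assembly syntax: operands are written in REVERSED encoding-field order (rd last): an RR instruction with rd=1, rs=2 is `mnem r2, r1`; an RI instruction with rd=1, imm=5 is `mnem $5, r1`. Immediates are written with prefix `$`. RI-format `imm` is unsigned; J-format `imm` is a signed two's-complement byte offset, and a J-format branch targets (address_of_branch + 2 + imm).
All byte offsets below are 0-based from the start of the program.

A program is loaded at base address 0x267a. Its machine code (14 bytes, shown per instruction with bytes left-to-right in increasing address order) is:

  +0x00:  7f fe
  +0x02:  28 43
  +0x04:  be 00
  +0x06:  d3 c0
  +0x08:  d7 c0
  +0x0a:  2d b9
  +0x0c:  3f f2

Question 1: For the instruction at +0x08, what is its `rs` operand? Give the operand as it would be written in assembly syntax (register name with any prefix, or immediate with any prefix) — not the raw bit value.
r7

@+08  big-endian(d7 c0) = 0xd7c0
  op=0xd7c0>>12=0xd ⇒ shr (RR)
  rd@[11:9]=0x3 ⇒ r3
  rs@[8:6]=0x7 ⇒ r7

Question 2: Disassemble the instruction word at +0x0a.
subi $441, r6

@+0a  big-endian(2d b9) = 0x2db9
  op=0x2db9>>12=0x2 ⇒ subi (RI)
  rd: (w>>9)&0x7=0x6 → r6
  imm: (w>>0)&0x1ff=0x1b9 → $441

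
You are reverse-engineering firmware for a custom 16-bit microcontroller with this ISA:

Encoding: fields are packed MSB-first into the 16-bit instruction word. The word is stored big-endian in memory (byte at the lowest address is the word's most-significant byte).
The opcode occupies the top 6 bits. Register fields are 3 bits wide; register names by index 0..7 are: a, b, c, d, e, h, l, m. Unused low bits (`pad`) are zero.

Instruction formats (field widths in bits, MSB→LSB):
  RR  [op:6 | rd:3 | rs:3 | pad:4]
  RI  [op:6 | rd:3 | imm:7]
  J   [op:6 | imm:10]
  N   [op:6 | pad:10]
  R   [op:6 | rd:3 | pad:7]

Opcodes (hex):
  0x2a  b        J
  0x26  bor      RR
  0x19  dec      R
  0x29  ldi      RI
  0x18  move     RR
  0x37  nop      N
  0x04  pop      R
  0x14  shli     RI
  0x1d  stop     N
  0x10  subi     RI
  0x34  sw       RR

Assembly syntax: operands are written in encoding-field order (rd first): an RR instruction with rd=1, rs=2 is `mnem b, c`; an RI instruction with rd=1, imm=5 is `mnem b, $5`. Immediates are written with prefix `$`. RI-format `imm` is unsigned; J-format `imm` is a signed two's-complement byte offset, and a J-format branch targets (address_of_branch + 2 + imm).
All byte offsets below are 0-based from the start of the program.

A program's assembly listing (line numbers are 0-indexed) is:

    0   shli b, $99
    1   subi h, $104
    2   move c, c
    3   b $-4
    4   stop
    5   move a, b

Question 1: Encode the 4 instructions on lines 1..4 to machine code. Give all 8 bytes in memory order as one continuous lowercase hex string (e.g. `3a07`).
line 1 (subi): pack op=0x10:6|rd=5:3|imm=104:7 = 0x42e8; big→ 42 e8
line 2 (move): pack op=0x18:6|rd=2:3|rs=2:3|pad=0:4 = 0x6120; big→ 61 20
line 3 (b): pack op=0x2a:6|imm=-4:10 = 0xabfc; big→ ab fc
line 4 (stop): pack op=0x1d:6|pad=0:10 = 0x7400; big→ 74 00

42e86120abfc7400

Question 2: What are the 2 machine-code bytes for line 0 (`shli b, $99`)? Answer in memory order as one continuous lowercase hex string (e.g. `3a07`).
line 0 (shli): pack op=0x14:6|rd=1:3|imm=99:7 = 0x50e3; big→ 50 e3

50e3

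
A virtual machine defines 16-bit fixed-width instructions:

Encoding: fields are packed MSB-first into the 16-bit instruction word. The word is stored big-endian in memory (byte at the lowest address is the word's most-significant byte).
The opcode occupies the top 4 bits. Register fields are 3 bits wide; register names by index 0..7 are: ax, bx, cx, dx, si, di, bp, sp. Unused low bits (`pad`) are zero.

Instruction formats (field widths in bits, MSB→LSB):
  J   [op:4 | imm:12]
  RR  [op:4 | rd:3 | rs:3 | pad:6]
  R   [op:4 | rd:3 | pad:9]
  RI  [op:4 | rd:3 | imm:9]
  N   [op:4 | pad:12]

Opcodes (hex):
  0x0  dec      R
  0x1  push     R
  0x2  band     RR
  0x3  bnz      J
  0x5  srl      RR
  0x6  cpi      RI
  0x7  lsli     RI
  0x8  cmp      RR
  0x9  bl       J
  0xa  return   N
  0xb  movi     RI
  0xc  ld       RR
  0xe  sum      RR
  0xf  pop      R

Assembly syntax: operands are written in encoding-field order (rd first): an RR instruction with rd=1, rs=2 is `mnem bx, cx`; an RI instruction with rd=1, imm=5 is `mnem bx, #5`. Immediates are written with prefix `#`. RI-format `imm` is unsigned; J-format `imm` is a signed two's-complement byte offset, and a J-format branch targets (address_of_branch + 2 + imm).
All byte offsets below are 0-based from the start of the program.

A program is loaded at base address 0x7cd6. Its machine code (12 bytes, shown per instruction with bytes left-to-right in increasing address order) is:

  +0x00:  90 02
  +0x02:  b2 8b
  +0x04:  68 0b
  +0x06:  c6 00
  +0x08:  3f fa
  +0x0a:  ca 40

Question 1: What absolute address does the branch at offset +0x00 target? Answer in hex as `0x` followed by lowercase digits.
off 0x00: read 90 02 as big → 0x9002
  opcode bits[15:12]=0x9: bl/J
  imm@[11:0]=0x2 ⇒ #2
  target = base 0x7cd6 + off 0x00 + 2 + imm 2 = 0x7cda

0x7cda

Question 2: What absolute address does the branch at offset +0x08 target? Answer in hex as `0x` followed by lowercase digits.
0x7cda

off 0x08: read 3f fa as big → 0x3ffa
  op=0x3ffa>>12=0x3 ⇒ bnz (J)
  imm: (w>>0)&0xfff=0xffa (s12→-6) → #-6
  target = base 0x7cd6 + off 0x08 + 2 + imm -6 = 0x7cda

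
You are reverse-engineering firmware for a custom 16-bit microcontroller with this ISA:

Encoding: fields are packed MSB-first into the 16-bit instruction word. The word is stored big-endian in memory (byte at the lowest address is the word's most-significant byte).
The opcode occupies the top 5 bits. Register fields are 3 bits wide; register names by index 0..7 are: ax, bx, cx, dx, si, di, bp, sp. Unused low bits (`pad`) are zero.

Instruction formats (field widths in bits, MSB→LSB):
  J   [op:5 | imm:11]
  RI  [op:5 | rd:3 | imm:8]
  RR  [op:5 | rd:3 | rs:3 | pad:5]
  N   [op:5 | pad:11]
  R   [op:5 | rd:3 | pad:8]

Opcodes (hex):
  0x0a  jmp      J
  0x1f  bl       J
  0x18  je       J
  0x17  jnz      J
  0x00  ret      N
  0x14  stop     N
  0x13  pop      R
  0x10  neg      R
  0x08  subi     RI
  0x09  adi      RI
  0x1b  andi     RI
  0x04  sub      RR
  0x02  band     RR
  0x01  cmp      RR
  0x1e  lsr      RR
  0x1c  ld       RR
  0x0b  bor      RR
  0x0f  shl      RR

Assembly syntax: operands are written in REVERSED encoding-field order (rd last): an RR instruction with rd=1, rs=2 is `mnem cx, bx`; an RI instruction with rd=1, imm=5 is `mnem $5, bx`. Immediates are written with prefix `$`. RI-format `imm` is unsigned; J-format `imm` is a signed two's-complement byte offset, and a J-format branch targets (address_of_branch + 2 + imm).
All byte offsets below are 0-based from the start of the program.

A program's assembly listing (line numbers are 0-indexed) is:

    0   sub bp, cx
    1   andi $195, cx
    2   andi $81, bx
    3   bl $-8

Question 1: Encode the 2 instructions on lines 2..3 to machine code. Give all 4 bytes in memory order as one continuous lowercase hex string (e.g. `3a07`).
d951fff8

L2: andi op=0x1b:5|rd=1:3|imm=81:8 ⇒ 0xd951 ⇒ big d9 51
L3: bl op=0x1f:5|imm=-8:11 ⇒ 0xfff8 ⇒ big ff f8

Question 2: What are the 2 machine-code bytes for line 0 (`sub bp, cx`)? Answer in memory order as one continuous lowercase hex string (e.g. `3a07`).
0. sub fields op=0x4:5|rd=2:3|rs=6:3|pad=0:5 → word 22c0h → 22 c0

22c0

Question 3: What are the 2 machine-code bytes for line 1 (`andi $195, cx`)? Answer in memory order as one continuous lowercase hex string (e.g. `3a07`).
dac3

L1: andi op=0x1b:5|rd=2:3|imm=195:8 ⇒ 0xdac3 ⇒ big da c3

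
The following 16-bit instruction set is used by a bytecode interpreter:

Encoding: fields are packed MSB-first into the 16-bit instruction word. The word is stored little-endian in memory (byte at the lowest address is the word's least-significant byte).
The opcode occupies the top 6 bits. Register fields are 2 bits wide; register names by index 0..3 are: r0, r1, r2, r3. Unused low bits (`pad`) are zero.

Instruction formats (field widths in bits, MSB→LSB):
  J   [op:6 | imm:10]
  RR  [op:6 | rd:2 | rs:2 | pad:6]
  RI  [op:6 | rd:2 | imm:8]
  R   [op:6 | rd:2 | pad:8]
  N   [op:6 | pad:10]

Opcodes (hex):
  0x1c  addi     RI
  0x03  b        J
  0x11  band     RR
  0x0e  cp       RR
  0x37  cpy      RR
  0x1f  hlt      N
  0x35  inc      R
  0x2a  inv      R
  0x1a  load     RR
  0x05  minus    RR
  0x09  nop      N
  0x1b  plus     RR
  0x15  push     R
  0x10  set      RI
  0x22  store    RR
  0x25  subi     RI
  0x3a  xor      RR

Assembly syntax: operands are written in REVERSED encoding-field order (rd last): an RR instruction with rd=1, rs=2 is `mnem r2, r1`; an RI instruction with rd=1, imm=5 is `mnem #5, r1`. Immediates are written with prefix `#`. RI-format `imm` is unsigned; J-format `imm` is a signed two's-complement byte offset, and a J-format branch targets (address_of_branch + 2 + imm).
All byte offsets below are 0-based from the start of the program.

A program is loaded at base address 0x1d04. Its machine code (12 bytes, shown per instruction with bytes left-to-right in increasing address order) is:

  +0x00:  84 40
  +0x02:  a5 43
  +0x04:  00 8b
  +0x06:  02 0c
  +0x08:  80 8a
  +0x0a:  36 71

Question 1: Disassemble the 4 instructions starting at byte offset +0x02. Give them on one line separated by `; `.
set #165, r3; store r0, r3; b #2; store r2, r2

off 0x02: read a5 43 as little → 0x43a5
  op=0x43a5>>10=0x10 ⇒ set (RI)
  [9:8] rd=3 = r3
  [7:0] imm=165 = #165
off 0x04: read 00 8b as little → 0x8b00
  op=0x8b00>>10=0x22 ⇒ store (RR)
  [9:8] rd=3 = r3
  [7:6] rs=0 = r0
off 0x06: read 02 0c as little → 0x0c02
  op=0x0c02>>10=0x3 ⇒ b (J)
  [9:0] imm=2 = #2
off 0x08: read 80 8a as little → 0x8a80
  op=0x8a80>>10=0x22 ⇒ store (RR)
  [9:8] rd=2 = r2
  [7:6] rs=2 = r2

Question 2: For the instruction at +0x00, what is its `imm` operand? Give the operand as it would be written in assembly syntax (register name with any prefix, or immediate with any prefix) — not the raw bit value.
#132

off 0x00: read 84 40 as little → 0x4084
  op=0x4084>>10=0x10 ⇒ set (RI)
  rd: (w>>8)&0x3=0x0 → r0
  imm: (w>>0)&0xff=0x84 → #132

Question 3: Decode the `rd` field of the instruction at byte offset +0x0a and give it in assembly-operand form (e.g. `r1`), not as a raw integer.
+0x0a: 36 71 ⇒ word 0x7136 (little)
  top 6b → 0x1c → addi [RI]
  rd@[9:8]=0x1 ⇒ r1
  imm@[7:0]=0x36 ⇒ #54

r1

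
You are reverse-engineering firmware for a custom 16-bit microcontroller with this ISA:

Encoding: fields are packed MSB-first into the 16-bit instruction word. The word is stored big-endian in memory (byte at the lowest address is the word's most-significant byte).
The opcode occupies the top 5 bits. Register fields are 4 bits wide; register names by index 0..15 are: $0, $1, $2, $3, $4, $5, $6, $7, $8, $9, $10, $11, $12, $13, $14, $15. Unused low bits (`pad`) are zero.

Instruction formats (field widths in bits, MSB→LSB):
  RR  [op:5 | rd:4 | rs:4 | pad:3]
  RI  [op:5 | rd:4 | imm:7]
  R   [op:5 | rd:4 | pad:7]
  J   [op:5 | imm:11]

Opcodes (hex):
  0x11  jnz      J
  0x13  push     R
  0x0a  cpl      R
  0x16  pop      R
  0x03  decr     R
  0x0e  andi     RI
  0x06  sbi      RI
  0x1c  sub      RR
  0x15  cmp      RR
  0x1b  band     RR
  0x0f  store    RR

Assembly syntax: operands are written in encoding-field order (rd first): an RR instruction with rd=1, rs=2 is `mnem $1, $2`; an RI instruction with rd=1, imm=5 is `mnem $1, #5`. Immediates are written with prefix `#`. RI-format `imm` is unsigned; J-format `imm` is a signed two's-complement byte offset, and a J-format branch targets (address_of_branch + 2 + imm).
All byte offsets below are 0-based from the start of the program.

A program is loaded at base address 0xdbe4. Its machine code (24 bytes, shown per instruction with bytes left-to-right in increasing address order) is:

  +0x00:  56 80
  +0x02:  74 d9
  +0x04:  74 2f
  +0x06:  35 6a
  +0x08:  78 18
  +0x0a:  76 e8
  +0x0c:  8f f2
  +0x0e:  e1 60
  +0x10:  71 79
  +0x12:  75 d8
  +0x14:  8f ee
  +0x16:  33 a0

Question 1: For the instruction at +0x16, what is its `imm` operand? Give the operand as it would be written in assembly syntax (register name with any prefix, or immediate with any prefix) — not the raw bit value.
#32

@+16  big-endian(33 a0) = 0x33a0
  op=0x33a0>>11=0x6 ⇒ sbi (RI)
  rd: (w>>7)&0xf=0x7 → $7
  imm: (w>>0)&0x7f=0x20 → #32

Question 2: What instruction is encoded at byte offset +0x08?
@+08  big-endian(78 18) = 0x7818
  opcode bits[15:11]=0xf: store/RR
  [10:7] rd=0 = $0
  [6:3] rs=3 = $3

store $0, $3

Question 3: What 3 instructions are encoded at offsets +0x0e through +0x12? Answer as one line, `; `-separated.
@+0e  big-endian(e1 60) = 0xe160
  opcode bits[15:11]=0x1c: sub/RR
  rd: (w>>7)&0xf=0x2 → $2
  rs: (w>>3)&0xf=0xc → $12
@+10  big-endian(71 79) = 0x7179
  opcode bits[15:11]=0xe: andi/RI
  rd: (w>>7)&0xf=0x2 → $2
  imm: (w>>0)&0x7f=0x79 → #121
@+12  big-endian(75 d8) = 0x75d8
  opcode bits[15:11]=0xe: andi/RI
  rd: (w>>7)&0xf=0xb → $11
  imm: (w>>0)&0x7f=0x58 → #88

sub $2, $12; andi $2, #121; andi $11, #88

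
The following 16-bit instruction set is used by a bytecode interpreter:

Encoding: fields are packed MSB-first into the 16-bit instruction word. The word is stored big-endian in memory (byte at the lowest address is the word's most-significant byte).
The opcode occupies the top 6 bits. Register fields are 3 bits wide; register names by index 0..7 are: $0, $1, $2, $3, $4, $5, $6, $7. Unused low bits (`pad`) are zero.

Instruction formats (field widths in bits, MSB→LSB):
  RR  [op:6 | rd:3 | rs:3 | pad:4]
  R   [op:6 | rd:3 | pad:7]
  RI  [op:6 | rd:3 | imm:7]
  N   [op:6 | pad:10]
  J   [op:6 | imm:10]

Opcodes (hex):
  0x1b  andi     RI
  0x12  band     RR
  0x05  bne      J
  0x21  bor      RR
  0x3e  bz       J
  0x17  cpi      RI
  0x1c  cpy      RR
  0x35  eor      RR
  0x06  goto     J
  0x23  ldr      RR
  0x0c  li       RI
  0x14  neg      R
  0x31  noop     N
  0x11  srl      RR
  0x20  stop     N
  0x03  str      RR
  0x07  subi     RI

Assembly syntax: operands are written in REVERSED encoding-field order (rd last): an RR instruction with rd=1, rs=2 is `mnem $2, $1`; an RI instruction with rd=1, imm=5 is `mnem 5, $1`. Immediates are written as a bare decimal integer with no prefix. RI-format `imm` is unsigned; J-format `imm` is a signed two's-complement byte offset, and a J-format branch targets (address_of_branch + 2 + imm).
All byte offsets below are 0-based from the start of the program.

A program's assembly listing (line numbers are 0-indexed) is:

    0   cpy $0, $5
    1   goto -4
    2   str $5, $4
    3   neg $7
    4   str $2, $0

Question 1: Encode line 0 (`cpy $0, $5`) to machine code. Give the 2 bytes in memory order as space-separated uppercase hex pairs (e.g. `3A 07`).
72 80

line 0 (cpy): pack op=0x1c:6|rd=5:3|rs=0:3|pad=0:4 = 0x7280; big→ 72 80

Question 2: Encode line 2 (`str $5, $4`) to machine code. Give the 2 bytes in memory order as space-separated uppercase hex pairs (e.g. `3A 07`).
0E 50

2. str fields op=0x3:6|rd=4:3|rs=5:3|pad=0:4 → word 0e50h → 0e 50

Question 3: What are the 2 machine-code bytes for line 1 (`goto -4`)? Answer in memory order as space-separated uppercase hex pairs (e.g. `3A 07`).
L1: goto op=0x6:6|imm=-4:10 ⇒ 0x1bfc ⇒ big 1b fc

1B FC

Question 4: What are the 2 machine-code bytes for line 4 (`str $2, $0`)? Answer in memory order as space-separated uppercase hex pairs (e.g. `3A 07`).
0C 20

L4: str op=0x3:6|rd=0:3|rs=2:3|pad=0:4 ⇒ 0x0c20 ⇒ big 0c 20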